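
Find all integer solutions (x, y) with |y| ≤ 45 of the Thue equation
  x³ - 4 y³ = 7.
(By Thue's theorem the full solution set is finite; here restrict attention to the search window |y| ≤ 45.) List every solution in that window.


The equation is x³ - 4y³ = 7. For fixed y, x³ = 4·y³ + 7, so a solution requires the RHS to be a perfect cube.
Strategy: iterate y from -45 to 45, compute RHS = 4·y³ + 7, and check whether it is a (positive or negative) perfect cube.
Check small values of y:
  y = 0: RHS = 7 is not a perfect cube.
  y = 1: RHS = 11 is not a perfect cube.
  y = -1: RHS = 3 is not a perfect cube.
  y = 2: RHS = 39 is not a perfect cube.
  y = -2: RHS = -25 is not a perfect cube.
  y = 3: RHS = 115 is not a perfect cube.
  y = -3: RHS = -101 is not a perfect cube.
Continuing the search up to |y| = 45 finds no solutions either.
No (x, y) in the scanned range satisfies the equation.

No integer solutions with |y| ≤ 45.


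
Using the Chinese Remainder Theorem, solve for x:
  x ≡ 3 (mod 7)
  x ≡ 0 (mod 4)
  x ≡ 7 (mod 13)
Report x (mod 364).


Moduli 7, 4, 13 are pairwise coprime; by CRT there is a unique solution modulo M = 7 · 4 · 13 = 364.
Solve pairwise, accumulating the modulus:
  Start with x ≡ 3 (mod 7).
  Combine with x ≡ 0 (mod 4): since gcd(7, 4) = 1, we get a unique residue mod 28.
    Write x = 3 + 7·t and substitute into x ≡ 0 (mod 4): 7·t ≡ 0 − 3 = -3 (mod 4).
    Reduce coefficients mod 4: 3·t ≡ 1 (mod 4).
    The inverse of 3 mod 4 is 3 (since 3·3 = 9 = 2·4 + 1), so t ≡ 3·1 = 3 ≡ 3 (mod 4).
    Then x = 3 + 7·3 = 24, valid modulo lcm(7, 4) = 28: x ≡ 24 (mod 28).
  Combine with x ≡ 7 (mod 13): since gcd(28, 13) = 1, we get a unique residue mod 364.
    Write x = 24 + 28·t and substitute into x ≡ 7 (mod 13): 28·t ≡ 7 − 24 = -17 (mod 13).
    Reduce coefficients mod 13: 2·t ≡ 9 (mod 13).
    The inverse of 2 mod 13 is 7 (since 2·7 = 14 = 1·13 + 1), so t ≡ 7·9 = 63 ≡ 11 (mod 13).
    Then x = 24 + 28·11 = 332, valid modulo lcm(28, 13) = 364: x ≡ 332 (mod 364).
Verify: 332 mod 7 = 3 ✓, 332 mod 4 = 0 ✓, 332 mod 13 = 7 ✓.

x ≡ 332 (mod 364).


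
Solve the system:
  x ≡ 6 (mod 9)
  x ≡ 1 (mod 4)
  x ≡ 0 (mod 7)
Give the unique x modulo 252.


Moduli 9, 4, 7 are pairwise coprime; by CRT there is a unique solution modulo M = 9 · 4 · 7 = 252.
Solve pairwise, accumulating the modulus:
  Start with x ≡ 6 (mod 9).
  Combine with x ≡ 1 (mod 4): since gcd(9, 4) = 1, we get a unique residue mod 36.
    Write x = 6 + 9·t and substitute into x ≡ 1 (mod 4): 9·t ≡ 1 − 6 = -5 (mod 4).
    Reduce coefficients mod 4: 1·t ≡ 3 (mod 4).
    So t ≡ 3 (mod 4).
    Then x = 6 + 9·3 = 33, valid modulo lcm(9, 4) = 36: x ≡ 33 (mod 36).
  Combine with x ≡ 0 (mod 7): since gcd(36, 7) = 1, we get a unique residue mod 252.
    Write x = 33 + 36·t and substitute into x ≡ 0 (mod 7): 36·t ≡ 0 − 33 = -33 (mod 7).
    Reduce coefficients mod 7: 1·t ≡ 2 (mod 7).
    So t ≡ 2 (mod 7).
    Then x = 33 + 36·2 = 105, valid modulo lcm(36, 7) = 252: x ≡ 105 (mod 252).
Verify: 105 mod 9 = 6 ✓, 105 mod 4 = 1 ✓, 105 mod 7 = 0 ✓.

x ≡ 105 (mod 252).


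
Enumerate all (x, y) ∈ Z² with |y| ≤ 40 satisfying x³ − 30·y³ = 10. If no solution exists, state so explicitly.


The equation is x³ - 30y³ = 10. For fixed y, x³ = 30·y³ + 10, so a solution requires the RHS to be a perfect cube.
Strategy: iterate y from -40 to 40, compute RHS = 30·y³ + 10, and check whether it is a (positive or negative) perfect cube.
Check small values of y:
  y = 0: RHS = 10 is not a perfect cube.
  y = 1: RHS = 40 is not a perfect cube.
  y = -1: RHS = -20 is not a perfect cube.
  y = 2: RHS = 250 is not a perfect cube.
  y = -2: RHS = -230 is not a perfect cube.
  y = 3: RHS = 820 is not a perfect cube.
  y = -3: RHS = -800 is not a perfect cube.
Continuing the search up to |y| = 40 finds no solutions either.
No (x, y) in the scanned range satisfies the equation.

No integer solutions with |y| ≤ 40.


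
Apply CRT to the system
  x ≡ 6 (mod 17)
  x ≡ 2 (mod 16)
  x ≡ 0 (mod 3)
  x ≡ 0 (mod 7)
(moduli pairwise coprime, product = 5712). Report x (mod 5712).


Product of moduli M = 17 · 16 · 3 · 7 = 5712.
Merge one congruence at a time:
  Start: x ≡ 6 (mod 17).
  Combine with x ≡ 2 (mod 16); new modulus lcm = 272.
    Write x = 6 + 17·t and substitute into x ≡ 2 (mod 16): 17·t ≡ 2 − 6 = -4 (mod 16).
    Reduce coefficients mod 16: 1·t ≡ 12 (mod 16).
    So t ≡ 12 (mod 16).
    Then x = 6 + 17·12 = 210, valid modulo lcm(17, 16) = 272: x ≡ 210 (mod 272).
  Combine with x ≡ 0 (mod 3); new modulus lcm = 816.
    Write x = 210 + 272·t and substitute into x ≡ 0 (mod 3): 272·t ≡ 0 − 210 = -210 (mod 3).
    Reduce coefficients mod 3: 2·t ≡ 0 (mod 3).
    The inverse of 2 mod 3 is 2 (since 2·2 = 4 = 1·3 + 1), so t ≡ 2·0 = 0 ≡ 0 (mod 3).
    Then x = 210 + 272·0 = 210, valid modulo lcm(272, 3) = 816: x ≡ 210 (mod 816).
  Combine with x ≡ 0 (mod 7); new modulus lcm = 5712.
    Write x = 210 + 816·t and substitute into x ≡ 0 (mod 7): 816·t ≡ 0 − 210 = -210 (mod 7).
    Reduce coefficients mod 7: 4·t ≡ 0 (mod 7).
    The inverse of 4 mod 7 is 2 (since 4·2 = 8 = 1·7 + 1), so t ≡ 2·0 = 0 ≡ 0 (mod 7).
    Then x = 210 + 816·0 = 210, valid modulo lcm(816, 7) = 5712: x ≡ 210 (mod 5712).
Verify against each original: 210 mod 17 = 6, 210 mod 16 = 2, 210 mod 3 = 0, 210 mod 7 = 0.

x ≡ 210 (mod 5712).


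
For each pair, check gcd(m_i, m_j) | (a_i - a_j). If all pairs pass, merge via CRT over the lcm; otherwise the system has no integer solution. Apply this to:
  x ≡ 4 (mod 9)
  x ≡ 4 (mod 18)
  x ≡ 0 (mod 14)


Moduli 9, 18, 14 are not pairwise coprime, so CRT works modulo lcm(m_i) when all pairwise compatibility conditions hold.
Pairwise compatibility: gcd(m_i, m_j) must divide a_i - a_j for every pair.
Merge one congruence at a time:
  Start: x ≡ 4 (mod 9).
  Combine with x ≡ 4 (mod 18): gcd(9, 18) = 9; 4 - 4 = 0, which IS divisible by 9, so compatible.
    Write x = 4 + 9·t and substitute into x ≡ 4 (mod 18): 9·t ≡ 4 − 4 = 0 (mod 18).
    Divide the congruence (and modulus) by g = 9: 1·t ≡ 0 (mod 2).
    So t ≡ 0 (mod 2).
    Then x = 4 + 9·0 = 4, valid modulo lcm(9, 18) = 18: x ≡ 4 (mod 18).
  Combine with x ≡ 0 (mod 14): gcd(18, 14) = 2; 0 - 4 = -4, which IS divisible by 2, so compatible.
    Write x = 4 + 18·t and substitute into x ≡ 0 (mod 14): 18·t ≡ 0 − 4 = -4 (mod 14).
    Divide the congruence (and modulus) by g = 2: 9·t ≡ -2 (mod 7).
    Reduce coefficients mod 7: 2·t ≡ 5 (mod 7).
    The inverse of 2 mod 7 is 4 (since 2·4 = 8 = 1·7 + 1), so t ≡ 4·5 = 20 ≡ 6 (mod 7).
    Then x = 4 + 18·6 = 112, valid modulo lcm(18, 14) = 126: x ≡ 112 (mod 126).
Verify: 112 mod 9 = 4, 112 mod 18 = 4, 112 mod 14 = 0.

x ≡ 112 (mod 126).


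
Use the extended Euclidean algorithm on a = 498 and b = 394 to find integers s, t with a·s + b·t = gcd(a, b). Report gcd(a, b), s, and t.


Euclidean algorithm on (498, 394) — divide until remainder is 0:
  498 = 1 · 394 + 104
  394 = 3 · 104 + 82
  104 = 1 · 82 + 22
  82 = 3 · 22 + 16
  22 = 1 · 16 + 6
  16 = 2 · 6 + 4
  6 = 1 · 4 + 2
  4 = 2 · 2 + 0
gcd(498, 394) = 2.
Track Bezout coefficients alongside the remainders: start with r₀ = 498 = a·1 + b·0 (s = 1, t = 0) and r₁ = 394 = a·0 + b·1 (s = 0, t = 1); each new remainder r_{k+1} = r_{k-1} − q_k·r_k inherits s_{k+1} = s_{k-1} − q_k·s_k, t_{k+1} = t_{k-1} − q_k·t_k, so r_k = a·s_k + b·t_k at every step:
  q = 1: r = 104, s = 1 − 1·0 = 1, t = 0 − 1·1 = -1  (check: 498·1 + 394·(-1) = 104)
  q = 3: r = 82, s = 0 − 3·1 = -3, t = 1 − 3·(-1) = 4  (check: 498·(-3) + 394·4 = 82)
  q = 1: r = 22, s = 1 − 1·(-3) = 4, t = -1 − 1·4 = -5  (check: 498·4 + 394·(-5) = 22)
  q = 3: r = 16, s = -3 − 3·4 = -15, t = 4 − 3·(-5) = 19  (check: 498·(-15) + 394·19 = 16)
  q = 1: r = 6, s = 4 − 1·(-15) = 19, t = -5 − 1·19 = -24  (check: 498·19 + 394·(-24) = 6)
  q = 2: r = 4, s = -15 − 2·19 = -53, t = 19 − 2·(-24) = 67  (check: 498·(-53) + 394·67 = 4)
  q = 1: r = 2, s = 19 − 1·(-53) = 72, t = -24 − 1·67 = -91  (check: 498·72 + 394·(-91) = 2)
The row with r = 2 (the gcd) gives the Bezout coefficients s = 72, t = -91.
Result: 498 · (72) + 394 · (-91) = 2.

gcd(498, 394) = 2; s = 72, t = -91 (check: 498·72 + 394·(-91) = 2).


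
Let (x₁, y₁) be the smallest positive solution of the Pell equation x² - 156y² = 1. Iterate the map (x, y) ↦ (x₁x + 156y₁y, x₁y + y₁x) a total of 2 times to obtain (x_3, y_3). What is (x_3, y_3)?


Step 1: Find the fundamental solution (x₁, y₁) of x² - 156y² = 1.
  Expand √156 as a continued fraction. a₀ = ⌊√156⌋ = 12; iterate m_{k+1} = d_k·a_k − m_k, d_{k+1} = (156 − m_{k+1}²)/d_k, a_{k+1} = ⌊(a₀ + m_{k+1})/d_{k+1}⌋ (starting m₀ = 0, d₀ = 1), with convergents p_k = a_k·p_{k-1} + p_{k-2}, q_k = a_k·q_{k-1} + q_{k-2} (p₋₁ = 1, q₋₁ = 0):
  k = 0: a₀ = 12; p₀/q₀ = 12/1; p₀² − 156·q₀² = 144 − 156 = -12.
  k = 1: m = 12, d = 12, a = ⌊(12 + 12)/12⌋ = 2; p/q = (2·12 + 1)/(2·1 + 0) = 25/2; p² − 156·q² = 625 − 624 = 1.
  The first convergent with p² − 156·q² = 1 gives the fundamental solution (x₁, y₁) = (25, 2).
Step 2: Apply the recurrence (x_{n+1}, y_{n+1}) = (x₁x_n + 156y₁y_n, x₁y_n + y₁x_n) repeatedly.
  From (x_1, y_1) = (25, 2): x_2 = 25·25 + 156·2·2 = 1249; y_2 = 25·2 + 2·25 = 100.
  From (x_2, y_2) = (1249, 100): x_3 = 25·1249 + 156·2·100 = 62425; y_3 = 25·100 + 2·1249 = 4998.
Step 3: Verify x_3² - 156·y_3² = 3896880625 - 3896880624 = 1 (should be 1). ✓

(x_1, y_1) = (25, 2); (x_3, y_3) = (62425, 4998).


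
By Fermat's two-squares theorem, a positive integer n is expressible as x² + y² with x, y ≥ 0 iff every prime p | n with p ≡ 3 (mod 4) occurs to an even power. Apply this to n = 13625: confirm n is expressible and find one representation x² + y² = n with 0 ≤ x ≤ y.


Step 1: Factor n = 13625 = 5^3 · 109.
Step 2: Check the mod-4 condition on each prime factor: 5 ≡ 1 (mod 4), exponent 3; 109 ≡ 1 (mod 4), exponent 1.
All primes ≡ 3 (mod 4) appear to even exponent (or don't appear), so by the two-squares theorem n IS expressible as a sum of two squares.
Step 3: Build a representation. Group n = k² · m with k = 5 and m = 5 · 109 = 545 (a product of primes ≡ 1 (mod 4)); a representation of m scales to one of n via (k·x)² + (k·y)² = k²(x² + y²). Each prime p ≡ 1 (mod 4) is itself a sum of two squares; find a² by testing p − a² for a perfect square:
  5: 5 − 1² = 4 = 2² ⇒ 5 = 1² + 2².
  109: 109 − 1² = 108, 109 − 2² = 105, 109 − 3² = 100 = 10² ⇒ 109 = 3² + 10².
  Combine using the Brahmagupta–Fibonacci identity (a² + b²)(c² + d²) = (ac − bd)² + (ad + bc)² = (ac + bd)² + (ad − bc)²:
  5 · 109 = 545: from (1² + 2²)(3² + 10²), take (1·3 − 2·10, 1·10 + 2·3) = (3 − 20, 10 + 6) = (-17, 16); dropping signs (only squares matter) gives (17, 16); check 17² + 16² = 289 + 256 = 545 ✓.
  Scale by k = 5: (5·17, 5·16) = (85, 80).
Step 4: Order so x ≤ y and verify: 80² + 85² = 6400 + 7225 = 13625 = n. ✓

n = 13625 = 80² + 85² (one valid representation with x ≤ y).


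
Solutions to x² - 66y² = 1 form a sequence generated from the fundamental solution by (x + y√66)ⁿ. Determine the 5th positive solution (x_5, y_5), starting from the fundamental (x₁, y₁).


Step 1: Find the fundamental solution (x₁, y₁) of x² - 66y² = 1.
  Expand √66 as a continued fraction. a₀ = ⌊√66⌋ = 8; iterate m_{k+1} = d_k·a_k − m_k, d_{k+1} = (66 − m_{k+1}²)/d_k, a_{k+1} = ⌊(a₀ + m_{k+1})/d_{k+1}⌋ (starting m₀ = 0, d₀ = 1), with convergents p_k = a_k·p_{k-1} + p_{k-2}, q_k = a_k·q_{k-1} + q_{k-2} (p₋₁ = 1, q₋₁ = 0):
  k = 0: a₀ = 8; p₀/q₀ = 8/1; p₀² − 66·q₀² = 64 − 66 = -2.
  k = 1: m = 8, d = 2, a = ⌊(8 + 8)/2⌋ = 8; p/q = (8·8 + 1)/(8·1 + 0) = 65/8; p² − 66·q² = 4225 − 4224 = 1.
  The first convergent with p² − 66·q² = 1 gives the fundamental solution (x₁, y₁) = (65, 8).
Step 2: Apply the recurrence (x_{n+1}, y_{n+1}) = (x₁x_n + 66y₁y_n, x₁y_n + y₁x_n) repeatedly.
  From (x_1, y_1) = (65, 8): x_2 = 65·65 + 66·8·8 = 8449; y_2 = 65·8 + 8·65 = 1040.
  From (x_2, y_2) = (8449, 1040): x_3 = 65·8449 + 66·8·1040 = 1098305; y_3 = 65·1040 + 8·8449 = 135192.
  From (x_3, y_3) = (1098305, 135192): x_4 = 65·1098305 + 66·8·135192 = 142771201; y_4 = 65·135192 + 8·1098305 = 17573920.
  From (x_4, y_4) = (142771201, 17573920): x_5 = 65·142771201 + 66·8·17573920 = 18559157825; y_5 = 65·17573920 + 8·142771201 = 2284474408.
Step 3: Verify x_5² - 66·y_5² = 344442339173258730625 - 344442339173258730624 = 1 (should be 1). ✓

(x_1, y_1) = (65, 8); (x_5, y_5) = (18559157825, 2284474408).


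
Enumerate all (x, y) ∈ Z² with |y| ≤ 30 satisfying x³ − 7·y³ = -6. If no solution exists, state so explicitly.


The equation is x³ - 7y³ = -6. For fixed y, x³ = 7·y³ − 6, so a solution requires the RHS to be a perfect cube.
Strategy: iterate y from -30 to 30, compute RHS = 7·y³ − 6, and check whether it is a (positive or negative) perfect cube.
Check small values of y:
  y = 0: RHS = -6 is not a perfect cube.
  y = 1: RHS = 1 = (1)³ ⇒ x = 1 works.
  y = -1: RHS = -13 is not a perfect cube.
  y = 2: RHS = 50 is not a perfect cube.
  y = -2: RHS = -62 is not a perfect cube.
  y = 3: RHS = 183 is not a perfect cube.
  y = -3: RHS = -195 is not a perfect cube.
Continuing the search up to |y| = 30 finds no further solutions beyond those listed.
Collected solutions: (1, 1).

Solutions (with |y| ≤ 30): (1, 1).


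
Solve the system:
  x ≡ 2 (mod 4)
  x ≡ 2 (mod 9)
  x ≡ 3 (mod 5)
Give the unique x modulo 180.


Moduli 4, 9, 5 are pairwise coprime; by CRT there is a unique solution modulo M = 4 · 9 · 5 = 180.
Solve pairwise, accumulating the modulus:
  Start with x ≡ 2 (mod 4).
  Combine with x ≡ 2 (mod 9): since gcd(4, 9) = 1, we get a unique residue mod 36.
    Write x = 2 + 4·t and substitute into x ≡ 2 (mod 9): 4·t ≡ 2 − 2 = 0 (mod 9).
    The inverse of 4 mod 9 is 7 (since 4·7 = 28 = 3·9 + 1), so t ≡ 7·0 = 0 ≡ 0 (mod 9).
    Then x = 2 + 4·0 = 2, valid modulo lcm(4, 9) = 36: x ≡ 2 (mod 36).
  Combine with x ≡ 3 (mod 5): since gcd(36, 5) = 1, we get a unique residue mod 180.
    Write x = 2 + 36·t and substitute into x ≡ 3 (mod 5): 36·t ≡ 3 − 2 = 1 (mod 5).
    Reduce coefficients mod 5: 1·t ≡ 1 (mod 5).
    So t ≡ 1 (mod 5).
    Then x = 2 + 36·1 = 38, valid modulo lcm(36, 5) = 180: x ≡ 38 (mod 180).
Verify: 38 mod 4 = 2 ✓, 38 mod 9 = 2 ✓, 38 mod 5 = 3 ✓.

x ≡ 38 (mod 180).


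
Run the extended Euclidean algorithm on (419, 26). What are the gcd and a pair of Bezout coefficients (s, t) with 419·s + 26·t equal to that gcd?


Euclidean algorithm on (419, 26) — divide until remainder is 0:
  419 = 16 · 26 + 3
  26 = 8 · 3 + 2
  3 = 1 · 2 + 1
  2 = 2 · 1 + 0
gcd(419, 26) = 1.
Track Bezout coefficients alongside the remainders: start with r₀ = 419 = a·1 + b·0 (s = 1, t = 0) and r₁ = 26 = a·0 + b·1 (s = 0, t = 1); each new remainder r_{k+1} = r_{k-1} − q_k·r_k inherits s_{k+1} = s_{k-1} − q_k·s_k, t_{k+1} = t_{k-1} − q_k·t_k, so r_k = a·s_k + b·t_k at every step:
  q = 16: r = 3, s = 1 − 16·0 = 1, t = 0 − 16·1 = -16  (check: 419·1 + 26·(-16) = 3)
  q = 8: r = 2, s = 0 − 8·1 = -8, t = 1 − 8·(-16) = 129  (check: 419·(-8) + 26·129 = 2)
  q = 1: r = 1, s = 1 − 1·(-8) = 9, t = -16 − 1·129 = -145  (check: 419·9 + 26·(-145) = 1)
The row with r = 1 (the gcd) gives the Bezout coefficients s = 9, t = -145.
Result: 419 · (9) + 26 · (-145) = 1.

gcd(419, 26) = 1; s = 9, t = -145 (check: 419·9 + 26·(-145) = 1).


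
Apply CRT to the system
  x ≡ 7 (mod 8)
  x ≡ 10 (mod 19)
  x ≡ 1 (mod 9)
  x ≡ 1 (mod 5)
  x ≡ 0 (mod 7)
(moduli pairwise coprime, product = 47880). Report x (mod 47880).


Product of moduli M = 8 · 19 · 9 · 5 · 7 = 47880.
Merge one congruence at a time:
  Start: x ≡ 7 (mod 8).
  Combine with x ≡ 10 (mod 19); new modulus lcm = 152.
    Write x = 7 + 8·t and substitute into x ≡ 10 (mod 19): 8·t ≡ 10 − 7 = 3 (mod 19).
    The inverse of 8 mod 19 is 12 (since 8·12 = 96 = 5·19 + 1), so t ≡ 12·3 = 36 ≡ 17 (mod 19).
    Then x = 7 + 8·17 = 143, valid modulo lcm(8, 19) = 152: x ≡ 143 (mod 152).
  Combine with x ≡ 1 (mod 9); new modulus lcm = 1368.
    Write x = 143 + 152·t and substitute into x ≡ 1 (mod 9): 152·t ≡ 1 − 143 = -142 (mod 9).
    Reduce coefficients mod 9: 8·t ≡ 2 (mod 9).
    The inverse of 8 mod 9 is 8 (since 8·8 = 64 = 7·9 + 1), so t ≡ 8·2 = 16 ≡ 7 (mod 9).
    Then x = 143 + 152·7 = 1207, valid modulo lcm(152, 9) = 1368: x ≡ 1207 (mod 1368).
  Combine with x ≡ 1 (mod 5); new modulus lcm = 6840.
    Write x = 1207 + 1368·t and substitute into x ≡ 1 (mod 5): 1368·t ≡ 1 − 1207 = -1206 (mod 5).
    Reduce coefficients mod 5: 3·t ≡ 4 (mod 5).
    The inverse of 3 mod 5 is 2 (since 3·2 = 6 = 1·5 + 1), so t ≡ 2·4 = 8 ≡ 3 (mod 5).
    Then x = 1207 + 1368·3 = 5311, valid modulo lcm(1368, 5) = 6840: x ≡ 5311 (mod 6840).
  Combine with x ≡ 0 (mod 7); new modulus lcm = 47880.
    Write x = 5311 + 6840·t and substitute into x ≡ 0 (mod 7): 6840·t ≡ 0 − 5311 = -5311 (mod 7).
    Reduce coefficients mod 7: 1·t ≡ 2 (mod 7).
    So t ≡ 2 (mod 7).
    Then x = 5311 + 6840·2 = 18991, valid modulo lcm(6840, 7) = 47880: x ≡ 18991 (mod 47880).
Verify against each original: 18991 mod 8 = 7, 18991 mod 19 = 10, 18991 mod 9 = 1, 18991 mod 5 = 1, 18991 mod 7 = 0.

x ≡ 18991 (mod 47880).


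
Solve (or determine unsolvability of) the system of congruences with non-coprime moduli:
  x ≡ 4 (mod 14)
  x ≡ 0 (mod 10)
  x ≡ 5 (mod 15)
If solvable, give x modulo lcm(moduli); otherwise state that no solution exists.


Moduli 14, 10, 15 are not pairwise coprime, so CRT works modulo lcm(m_i) when all pairwise compatibility conditions hold.
Pairwise compatibility: gcd(m_i, m_j) must divide a_i - a_j for every pair.
Merge one congruence at a time:
  Start: x ≡ 4 (mod 14).
  Combine with x ≡ 0 (mod 10): gcd(14, 10) = 2; 0 - 4 = -4, which IS divisible by 2, so compatible.
    Write x = 4 + 14·t and substitute into x ≡ 0 (mod 10): 14·t ≡ 0 − 4 = -4 (mod 10).
    Divide the congruence (and modulus) by g = 2: 7·t ≡ -2 (mod 5).
    Reduce coefficients mod 5: 2·t ≡ 3 (mod 5).
    The inverse of 2 mod 5 is 3 (since 2·3 = 6 = 1·5 + 1), so t ≡ 3·3 = 9 ≡ 4 (mod 5).
    Then x = 4 + 14·4 = 60, valid modulo lcm(14, 10) = 70: x ≡ 60 (mod 70).
  Combine with x ≡ 5 (mod 15): gcd(70, 15) = 5; 5 - 60 = -55, which IS divisible by 5, so compatible.
    Write x = 60 + 70·t and substitute into x ≡ 5 (mod 15): 70·t ≡ 5 − 60 = -55 (mod 15).
    Divide the congruence (and modulus) by g = 5: 14·t ≡ -11 (mod 3).
    Reduce coefficients mod 3: 2·t ≡ 1 (mod 3).
    The inverse of 2 mod 3 is 2 (since 2·2 = 4 = 1·3 + 1), so t ≡ 2·1 = 2 ≡ 2 (mod 3).
    Then x = 60 + 70·2 = 200, valid modulo lcm(70, 15) = 210: x ≡ 200 (mod 210).
Verify: 200 mod 14 = 4, 200 mod 10 = 0, 200 mod 15 = 5.

x ≡ 200 (mod 210).


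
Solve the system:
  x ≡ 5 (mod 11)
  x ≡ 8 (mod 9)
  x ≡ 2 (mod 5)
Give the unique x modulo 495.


Moduli 11, 9, 5 are pairwise coprime; by CRT there is a unique solution modulo M = 11 · 9 · 5 = 495.
Solve pairwise, accumulating the modulus:
  Start with x ≡ 5 (mod 11).
  Combine with x ≡ 8 (mod 9): since gcd(11, 9) = 1, we get a unique residue mod 99.
    Write x = 5 + 11·t and substitute into x ≡ 8 (mod 9): 11·t ≡ 8 − 5 = 3 (mod 9).
    Reduce coefficients mod 9: 2·t ≡ 3 (mod 9).
    The inverse of 2 mod 9 is 5 (since 2·5 = 10 = 1·9 + 1), so t ≡ 5·3 = 15 ≡ 6 (mod 9).
    Then x = 5 + 11·6 = 71, valid modulo lcm(11, 9) = 99: x ≡ 71 (mod 99).
  Combine with x ≡ 2 (mod 5): since gcd(99, 5) = 1, we get a unique residue mod 495.
    Write x = 71 + 99·t and substitute into x ≡ 2 (mod 5): 99·t ≡ 2 − 71 = -69 (mod 5).
    Reduce coefficients mod 5: 4·t ≡ 1 (mod 5).
    The inverse of 4 mod 5 is 4 (since 4·4 = 16 = 3·5 + 1), so t ≡ 4·1 = 4 ≡ 4 (mod 5).
    Then x = 71 + 99·4 = 467, valid modulo lcm(99, 5) = 495: x ≡ 467 (mod 495).
Verify: 467 mod 11 = 5 ✓, 467 mod 9 = 8 ✓, 467 mod 5 = 2 ✓.

x ≡ 467 (mod 495).


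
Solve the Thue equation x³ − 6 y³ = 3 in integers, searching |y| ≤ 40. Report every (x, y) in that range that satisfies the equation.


The equation is x³ - 6y³ = 3. For fixed y, x³ = 6·y³ + 3, so a solution requires the RHS to be a perfect cube.
Strategy: iterate y from -40 to 40, compute RHS = 6·y³ + 3, and check whether it is a (positive or negative) perfect cube.
Check small values of y:
  y = 0: RHS = 3 is not a perfect cube.
  y = 1: RHS = 9 is not a perfect cube.
  y = -1: RHS = -3 is not a perfect cube.
  y = 2: RHS = 51 is not a perfect cube.
  y = -2: RHS = -45 is not a perfect cube.
  y = 3: RHS = 165 is not a perfect cube.
  y = -3: RHS = -159 is not a perfect cube.
Continuing the search up to |y| = 40 finds no solutions either.
No (x, y) in the scanned range satisfies the equation.

No integer solutions with |y| ≤ 40.


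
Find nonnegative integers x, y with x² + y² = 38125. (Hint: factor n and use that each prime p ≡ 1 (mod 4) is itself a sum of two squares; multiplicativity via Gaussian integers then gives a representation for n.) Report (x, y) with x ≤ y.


Step 1: Factor n = 38125 = 5^4 · 61.
Step 2: Check the mod-4 condition on each prime factor: 5 ≡ 1 (mod 4), exponent 4; 61 ≡ 1 (mod 4), exponent 1.
All primes ≡ 3 (mod 4) appear to even exponent (or don't appear), so by the two-squares theorem n IS expressible as a sum of two squares.
Step 3: Build a representation. Group n = k² · m with k = 5 and m = 5 · 5 · 61 = 1525 (a product of primes ≡ 1 (mod 4)); a representation of m scales to one of n via (k·x)² + (k·y)² = k²(x² + y²). Each prime p ≡ 1 (mod 4) is itself a sum of two squares; find a² by testing p − a² for a perfect square:
  5: 5 − 1² = 4 = 2² ⇒ 5 = 1² + 2².
  61: 61 − 1² = 60, 61 − 2² = 57, 61 − 3² = 52, 61 − 4² = 45, 61 − 5² = 36 = 6² ⇒ 61 = 5² + 6².
  Combine using the Brahmagupta–Fibonacci identity (a² + b²)(c² + d²) = (ac − bd)² + (ad + bc)² = (ac + bd)² + (ad − bc)²:
  5 · 5 = 25: from (1² + 2²)(1² + 2²), take (1·1 − 2·2, 1·2 + 2·1) = (1 − 4, 2 + 2) = (-3, 4); dropping signs (only squares matter) gives (3, 4); check 3² + 4² = 9 + 16 = 25 ✓.
  25 · 61 = 1525: from (3² + 4²)(5² + 6²), take (3·5 − 4·6, 3·6 + 4·5) = (15 − 24, 18 + 20) = (-9, 38); dropping signs (only squares matter) gives (9, 38); check 9² + 38² = 81 + 1444 = 1525 ✓.
  Scale by k = 5: (5·9, 5·38) = (45, 190).
Step 4: Order so x ≤ y and verify: 45² + 190² = 2025 + 36100 = 38125 = n. ✓

n = 38125 = 45² + 190² (one valid representation with x ≤ y).


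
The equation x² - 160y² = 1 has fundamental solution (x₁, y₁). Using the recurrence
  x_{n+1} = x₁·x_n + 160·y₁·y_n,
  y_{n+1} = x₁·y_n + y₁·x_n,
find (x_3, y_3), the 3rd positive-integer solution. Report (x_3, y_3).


Step 1: Find the fundamental solution (x₁, y₁) of x² - 160y² = 1.
  Expand √160 as a continued fraction. a₀ = ⌊√160⌋ = 12; iterate m_{k+1} = d_k·a_k − m_k, d_{k+1} = (160 − m_{k+1}²)/d_k, a_{k+1} = ⌊(a₀ + m_{k+1})/d_{k+1}⌋ (starting m₀ = 0, d₀ = 1), with convergents p_k = a_k·p_{k-1} + p_{k-2}, q_k = a_k·q_{k-1} + q_{k-2} (p₋₁ = 1, q₋₁ = 0):
  k = 0: a₀ = 12; p₀/q₀ = 12/1; p₀² − 160·q₀² = 144 − 160 = -16.
  k = 1: m = 12, d = 16, a = ⌊(12 + 12)/16⌋ = 1; p/q = (1·12 + 1)/(1·1 + 0) = 13/1; p² − 160·q² = 169 − 160 = 9.
  k = 2: m = 4, d = 9, a = ⌊(12 + 4)/9⌋ = 1; p/q = (1·13 + 12)/(1·1 + 1) = 25/2; p² − 160·q² = 625 − 640 = -15.
  k = 3: m = 5, d = 15, a = ⌊(12 + 5)/15⌋ = 1; p/q = (1·25 + 13)/(1·2 + 1) = 38/3; p² − 160·q² = 1444 − 1440 = 4.
  k = 4: m = 10, d = 4, a = ⌊(12 + 10)/4⌋ = 5; p/q = (5·38 + 25)/(5·3 + 2) = 215/17; p² − 160·q² = 46225 − 46240 = -15.
  k = 5: m = 10, d = 15, a = ⌊(12 + 10)/15⌋ = 1; p/q = (1·215 + 38)/(1·17 + 3) = 253/20; p² − 160·q² = 64009 − 64000 = 9.
  k = 6: m = 5, d = 9, a = ⌊(12 + 5)/9⌋ = 1; p/q = (1·253 + 215)/(1·20 + 17) = 468/37; p² − 160·q² = 219024 − 219040 = -16.
  k = 7: m = 4, d = 16, a = ⌊(12 + 4)/16⌋ = 1; p/q = (1·468 + 253)/(1·37 + 20) = 721/57; p² − 160·q² = 519841 − 519840 = 1.
  The first convergent with p² − 160·q² = 1 gives the fundamental solution (x₁, y₁) = (721, 57).
Step 2: Apply the recurrence (x_{n+1}, y_{n+1}) = (x₁x_n + 160y₁y_n, x₁y_n + y₁x_n) repeatedly.
  From (x_1, y_1) = (721, 57): x_2 = 721·721 + 160·57·57 = 1039681; y_2 = 721·57 + 57·721 = 82194.
  From (x_2, y_2) = (1039681, 82194): x_3 = 721·1039681 + 160·57·82194 = 1499219281; y_3 = 721·82194 + 57·1039681 = 118523691.
Step 3: Verify x_3² - 160·y_3² = 2247658452522156961 - 2247658452522156960 = 1 (should be 1). ✓

(x_1, y_1) = (721, 57); (x_3, y_3) = (1499219281, 118523691).


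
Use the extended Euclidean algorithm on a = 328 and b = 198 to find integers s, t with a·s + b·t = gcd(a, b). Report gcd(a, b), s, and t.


Euclidean algorithm on (328, 198) — divide until remainder is 0:
  328 = 1 · 198 + 130
  198 = 1 · 130 + 68
  130 = 1 · 68 + 62
  68 = 1 · 62 + 6
  62 = 10 · 6 + 2
  6 = 3 · 2 + 0
gcd(328, 198) = 2.
Track Bezout coefficients alongside the remainders: start with r₀ = 328 = a·1 + b·0 (s = 1, t = 0) and r₁ = 198 = a·0 + b·1 (s = 0, t = 1); each new remainder r_{k+1} = r_{k-1} − q_k·r_k inherits s_{k+1} = s_{k-1} − q_k·s_k, t_{k+1} = t_{k-1} − q_k·t_k, so r_k = a·s_k + b·t_k at every step:
  q = 1: r = 130, s = 1 − 1·0 = 1, t = 0 − 1·1 = -1  (check: 328·1 + 198·(-1) = 130)
  q = 1: r = 68, s = 0 − 1·1 = -1, t = 1 − 1·(-1) = 2  (check: 328·(-1) + 198·2 = 68)
  q = 1: r = 62, s = 1 − 1·(-1) = 2, t = -1 − 1·2 = -3  (check: 328·2 + 198·(-3) = 62)
  q = 1: r = 6, s = -1 − 1·2 = -3, t = 2 − 1·(-3) = 5  (check: 328·(-3) + 198·5 = 6)
  q = 10: r = 2, s = 2 − 10·(-3) = 32, t = -3 − 10·5 = -53  (check: 328·32 + 198·(-53) = 2)
The row with r = 2 (the gcd) gives the Bezout coefficients s = 32, t = -53.
Result: 328 · (32) + 198 · (-53) = 2.

gcd(328, 198) = 2; s = 32, t = -53 (check: 328·32 + 198·(-53) = 2).


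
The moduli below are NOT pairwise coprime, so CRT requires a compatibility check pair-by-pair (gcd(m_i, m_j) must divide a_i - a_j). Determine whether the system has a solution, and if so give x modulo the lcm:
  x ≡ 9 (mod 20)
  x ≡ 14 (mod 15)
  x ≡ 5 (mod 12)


Moduli 20, 15, 12 are not pairwise coprime, so CRT works modulo lcm(m_i) when all pairwise compatibility conditions hold.
Pairwise compatibility: gcd(m_i, m_j) must divide a_i - a_j for every pair.
Merge one congruence at a time:
  Start: x ≡ 9 (mod 20).
  Combine with x ≡ 14 (mod 15): gcd(20, 15) = 5; 14 - 9 = 5, which IS divisible by 5, so compatible.
    Write x = 9 + 20·t and substitute into x ≡ 14 (mod 15): 20·t ≡ 14 − 9 = 5 (mod 15).
    Divide the congruence (and modulus) by g = 5: 4·t ≡ 1 (mod 3).
    Reduce coefficients mod 3: 1·t ≡ 1 (mod 3).
    So t ≡ 1 (mod 3).
    Then x = 9 + 20·1 = 29, valid modulo lcm(20, 15) = 60: x ≡ 29 (mod 60).
  Combine with x ≡ 5 (mod 12): gcd(60, 12) = 12; 5 - 29 = -24, which IS divisible by 12, so compatible.
    Write x = 29 + 60·t and substitute into x ≡ 5 (mod 12): 60·t ≡ 5 − 29 = -24 (mod 12).
    Divide the congruence (and modulus) by g = 12: 5·t ≡ -2 (mod 1).
    Modulo 1 every t works; take t = 0.
    Then x = 29 + 60·0 = 29, valid modulo lcm(60, 12) = 60: x ≡ 29 (mod 60).
Verify: 29 mod 20 = 9, 29 mod 15 = 14, 29 mod 12 = 5.

x ≡ 29 (mod 60).


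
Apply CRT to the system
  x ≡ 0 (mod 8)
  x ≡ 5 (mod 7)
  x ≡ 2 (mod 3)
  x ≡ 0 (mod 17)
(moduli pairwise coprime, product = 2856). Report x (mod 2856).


Product of moduli M = 8 · 7 · 3 · 17 = 2856.
Merge one congruence at a time:
  Start: x ≡ 0 (mod 8).
  Combine with x ≡ 5 (mod 7); new modulus lcm = 56.
    Write x = 0 + 8·t and substitute into x ≡ 5 (mod 7): 8·t ≡ 5 − 0 = 5 (mod 7).
    Reduce coefficients mod 7: 1·t ≡ 5 (mod 7).
    So t ≡ 5 (mod 7).
    Then x = 0 + 8·5 = 40, valid modulo lcm(8, 7) = 56: x ≡ 40 (mod 56).
  Combine with x ≡ 2 (mod 3); new modulus lcm = 168.
    Write x = 40 + 56·t and substitute into x ≡ 2 (mod 3): 56·t ≡ 2 − 40 = -38 (mod 3).
    Reduce coefficients mod 3: 2·t ≡ 1 (mod 3).
    The inverse of 2 mod 3 is 2 (since 2·2 = 4 = 1·3 + 1), so t ≡ 2·1 = 2 ≡ 2 (mod 3).
    Then x = 40 + 56·2 = 152, valid modulo lcm(56, 3) = 168: x ≡ 152 (mod 168).
  Combine with x ≡ 0 (mod 17); new modulus lcm = 2856.
    Write x = 152 + 168·t and substitute into x ≡ 0 (mod 17): 168·t ≡ 0 − 152 = -152 (mod 17).
    Reduce coefficients mod 17: 15·t ≡ 1 (mod 17).
    The inverse of 15 mod 17 is 8 (since 15·8 = 120 = 7·17 + 1), so t ≡ 8·1 = 8 ≡ 8 (mod 17).
    Then x = 152 + 168·8 = 1496, valid modulo lcm(168, 17) = 2856: x ≡ 1496 (mod 2856).
Verify against each original: 1496 mod 8 = 0, 1496 mod 7 = 5, 1496 mod 3 = 2, 1496 mod 17 = 0.

x ≡ 1496 (mod 2856).


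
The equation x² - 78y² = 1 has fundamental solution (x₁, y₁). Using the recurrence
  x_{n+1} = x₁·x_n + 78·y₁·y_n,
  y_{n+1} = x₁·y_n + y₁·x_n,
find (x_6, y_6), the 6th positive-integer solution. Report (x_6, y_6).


Step 1: Find the fundamental solution (x₁, y₁) of x² - 78y² = 1.
  Expand √78 as a continued fraction. a₀ = ⌊√78⌋ = 8; iterate m_{k+1} = d_k·a_k − m_k, d_{k+1} = (78 − m_{k+1}²)/d_k, a_{k+1} = ⌊(a₀ + m_{k+1})/d_{k+1}⌋ (starting m₀ = 0, d₀ = 1), with convergents p_k = a_k·p_{k-1} + p_{k-2}, q_k = a_k·q_{k-1} + q_{k-2} (p₋₁ = 1, q₋₁ = 0):
  k = 0: a₀ = 8; p₀/q₀ = 8/1; p₀² − 78·q₀² = 64 − 78 = -14.
  k = 1: m = 8, d = 14, a = ⌊(8 + 8)/14⌋ = 1; p/q = (1·8 + 1)/(1·1 + 0) = 9/1; p² − 78·q² = 81 − 78 = 3.
  k = 2: m = 6, d = 3, a = ⌊(8 + 6)/3⌋ = 4; p/q = (4·9 + 8)/(4·1 + 1) = 44/5; p² − 78·q² = 1936 − 1950 = -14.
  k = 3: m = 6, d = 14, a = ⌊(8 + 6)/14⌋ = 1; p/q = (1·44 + 9)/(1·5 + 1) = 53/6; p² − 78·q² = 2809 − 2808 = 1.
  The first convergent with p² − 78·q² = 1 gives the fundamental solution (x₁, y₁) = (53, 6).
Step 2: Apply the recurrence (x_{n+1}, y_{n+1}) = (x₁x_n + 78y₁y_n, x₁y_n + y₁x_n) repeatedly.
  From (x_1, y_1) = (53, 6): x_2 = 53·53 + 78·6·6 = 5617; y_2 = 53·6 + 6·53 = 636.
  From (x_2, y_2) = (5617, 636): x_3 = 53·5617 + 78·6·636 = 595349; y_3 = 53·636 + 6·5617 = 67410.
  From (x_3, y_3) = (595349, 67410): x_4 = 53·595349 + 78·6·67410 = 63101377; y_4 = 53·67410 + 6·595349 = 7144824.
  From (x_4, y_4) = (63101377, 7144824): x_5 = 53·63101377 + 78·6·7144824 = 6688150613; y_5 = 53·7144824 + 6·63101377 = 757283934.
  From (x_5, y_5) = (6688150613, 757283934): x_6 = 53·6688150613 + 78·6·757283934 = 708880863601; y_6 = 53·757283934 + 6·6688150613 = 80264952180.
Step 3: Verify x_6² - 78·y_6² = 502512078779699566687201 - 502512078779699566687200 = 1 (should be 1). ✓

(x_1, y_1) = (53, 6); (x_6, y_6) = (708880863601, 80264952180).


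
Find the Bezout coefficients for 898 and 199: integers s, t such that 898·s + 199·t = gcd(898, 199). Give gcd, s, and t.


Euclidean algorithm on (898, 199) — divide until remainder is 0:
  898 = 4 · 199 + 102
  199 = 1 · 102 + 97
  102 = 1 · 97 + 5
  97 = 19 · 5 + 2
  5 = 2 · 2 + 1
  2 = 2 · 1 + 0
gcd(898, 199) = 1.
Track Bezout coefficients alongside the remainders: start with r₀ = 898 = a·1 + b·0 (s = 1, t = 0) and r₁ = 199 = a·0 + b·1 (s = 0, t = 1); each new remainder r_{k+1} = r_{k-1} − q_k·r_k inherits s_{k+1} = s_{k-1} − q_k·s_k, t_{k+1} = t_{k-1} − q_k·t_k, so r_k = a·s_k + b·t_k at every step:
  q = 4: r = 102, s = 1 − 4·0 = 1, t = 0 − 4·1 = -4  (check: 898·1 + 199·(-4) = 102)
  q = 1: r = 97, s = 0 − 1·1 = -1, t = 1 − 1·(-4) = 5  (check: 898·(-1) + 199·5 = 97)
  q = 1: r = 5, s = 1 − 1·(-1) = 2, t = -4 − 1·5 = -9  (check: 898·2 + 199·(-9) = 5)
  q = 19: r = 2, s = -1 − 19·2 = -39, t = 5 − 19·(-9) = 176  (check: 898·(-39) + 199·176 = 2)
  q = 2: r = 1, s = 2 − 2·(-39) = 80, t = -9 − 2·176 = -361  (check: 898·80 + 199·(-361) = 1)
The row with r = 1 (the gcd) gives the Bezout coefficients s = 80, t = -361.
Result: 898 · (80) + 199 · (-361) = 1.

gcd(898, 199) = 1; s = 80, t = -361 (check: 898·80 + 199·(-361) = 1).


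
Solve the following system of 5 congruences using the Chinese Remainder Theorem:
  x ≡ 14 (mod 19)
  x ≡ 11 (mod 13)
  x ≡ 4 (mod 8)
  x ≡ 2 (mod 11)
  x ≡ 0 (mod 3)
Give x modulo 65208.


Product of moduli M = 19 · 13 · 8 · 11 · 3 = 65208.
Merge one congruence at a time:
  Start: x ≡ 14 (mod 19).
  Combine with x ≡ 11 (mod 13); new modulus lcm = 247.
    Write x = 14 + 19·t and substitute into x ≡ 11 (mod 13): 19·t ≡ 11 − 14 = -3 (mod 13).
    Reduce coefficients mod 13: 6·t ≡ 10 (mod 13).
    The inverse of 6 mod 13 is 11 (since 6·11 = 66 = 5·13 + 1), so t ≡ 11·10 = 110 ≡ 6 (mod 13).
    Then x = 14 + 19·6 = 128, valid modulo lcm(19, 13) = 247: x ≡ 128 (mod 247).
  Combine with x ≡ 4 (mod 8); new modulus lcm = 1976.
    Write x = 128 + 247·t and substitute into x ≡ 4 (mod 8): 247·t ≡ 4 − 128 = -124 (mod 8).
    Reduce coefficients mod 8: 7·t ≡ 4 (mod 8).
    The inverse of 7 mod 8 is 7 (since 7·7 = 49 = 6·8 + 1), so t ≡ 7·4 = 28 ≡ 4 (mod 8).
    Then x = 128 + 247·4 = 1116, valid modulo lcm(247, 8) = 1976: x ≡ 1116 (mod 1976).
  Combine with x ≡ 2 (mod 11); new modulus lcm = 21736.
    Write x = 1116 + 1976·t and substitute into x ≡ 2 (mod 11): 1976·t ≡ 2 − 1116 = -1114 (mod 11).
    Reduce coefficients mod 11: 7·t ≡ 8 (mod 11).
    The inverse of 7 mod 11 is 8 (since 7·8 = 56 = 5·11 + 1), so t ≡ 8·8 = 64 ≡ 9 (mod 11).
    Then x = 1116 + 1976·9 = 18900, valid modulo lcm(1976, 11) = 21736: x ≡ 18900 (mod 21736).
  Combine with x ≡ 0 (mod 3); new modulus lcm = 65208.
    Write x = 18900 + 21736·t and substitute into x ≡ 0 (mod 3): 21736·t ≡ 0 − 18900 = -18900 (mod 3).
    Reduce coefficients mod 3: 1·t ≡ 0 (mod 3).
    So t ≡ 0 (mod 3).
    Then x = 18900 + 21736·0 = 18900, valid modulo lcm(21736, 3) = 65208: x ≡ 18900 (mod 65208).
Verify against each original: 18900 mod 19 = 14, 18900 mod 13 = 11, 18900 mod 8 = 4, 18900 mod 11 = 2, 18900 mod 3 = 0.

x ≡ 18900 (mod 65208).


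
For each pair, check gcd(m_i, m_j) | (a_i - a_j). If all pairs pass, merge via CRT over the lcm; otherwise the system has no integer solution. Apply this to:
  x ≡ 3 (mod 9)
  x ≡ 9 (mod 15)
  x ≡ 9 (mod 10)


Moduli 9, 15, 10 are not pairwise coprime, so CRT works modulo lcm(m_i) when all pairwise compatibility conditions hold.
Pairwise compatibility: gcd(m_i, m_j) must divide a_i - a_j for every pair.
Merge one congruence at a time:
  Start: x ≡ 3 (mod 9).
  Combine with x ≡ 9 (mod 15): gcd(9, 15) = 3; 9 - 3 = 6, which IS divisible by 3, so compatible.
    Write x = 3 + 9·t and substitute into x ≡ 9 (mod 15): 9·t ≡ 9 − 3 = 6 (mod 15).
    Divide the congruence (and modulus) by g = 3: 3·t ≡ 2 (mod 5).
    The inverse of 3 mod 5 is 2 (since 3·2 = 6 = 1·5 + 1), so t ≡ 2·2 = 4 ≡ 4 (mod 5).
    Then x = 3 + 9·4 = 39, valid modulo lcm(9, 15) = 45: x ≡ 39 (mod 45).
  Combine with x ≡ 9 (mod 10): gcd(45, 10) = 5; 9 - 39 = -30, which IS divisible by 5, so compatible.
    Write x = 39 + 45·t and substitute into x ≡ 9 (mod 10): 45·t ≡ 9 − 39 = -30 (mod 10).
    Divide the congruence (and modulus) by g = 5: 9·t ≡ -6 (mod 2).
    Reduce coefficients mod 2: 1·t ≡ 0 (mod 2).
    So t ≡ 0 (mod 2).
    Then x = 39 + 45·0 = 39, valid modulo lcm(45, 10) = 90: x ≡ 39 (mod 90).
Verify: 39 mod 9 = 3, 39 mod 15 = 9, 39 mod 10 = 9.

x ≡ 39 (mod 90).


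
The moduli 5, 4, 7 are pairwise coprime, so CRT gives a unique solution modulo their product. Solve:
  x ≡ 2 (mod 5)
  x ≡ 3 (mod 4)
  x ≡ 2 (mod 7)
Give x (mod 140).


Moduli 5, 4, 7 are pairwise coprime; by CRT there is a unique solution modulo M = 5 · 4 · 7 = 140.
Solve pairwise, accumulating the modulus:
  Start with x ≡ 2 (mod 5).
  Combine with x ≡ 3 (mod 4): since gcd(5, 4) = 1, we get a unique residue mod 20.
    Write x = 2 + 5·t and substitute into x ≡ 3 (mod 4): 5·t ≡ 3 − 2 = 1 (mod 4).
    Reduce coefficients mod 4: 1·t ≡ 1 (mod 4).
    So t ≡ 1 (mod 4).
    Then x = 2 + 5·1 = 7, valid modulo lcm(5, 4) = 20: x ≡ 7 (mod 20).
  Combine with x ≡ 2 (mod 7): since gcd(20, 7) = 1, we get a unique residue mod 140.
    Write x = 7 + 20·t and substitute into x ≡ 2 (mod 7): 20·t ≡ 2 − 7 = -5 (mod 7).
    Reduce coefficients mod 7: 6·t ≡ 2 (mod 7).
    The inverse of 6 mod 7 is 6 (since 6·6 = 36 = 5·7 + 1), so t ≡ 6·2 = 12 ≡ 5 (mod 7).
    Then x = 7 + 20·5 = 107, valid modulo lcm(20, 7) = 140: x ≡ 107 (mod 140).
Verify: 107 mod 5 = 2 ✓, 107 mod 4 = 3 ✓, 107 mod 7 = 2 ✓.

x ≡ 107 (mod 140).


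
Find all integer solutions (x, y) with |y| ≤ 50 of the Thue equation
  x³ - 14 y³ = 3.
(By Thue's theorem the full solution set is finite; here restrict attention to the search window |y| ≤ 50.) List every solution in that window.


The equation is x³ - 14y³ = 3. For fixed y, x³ = 14·y³ + 3, so a solution requires the RHS to be a perfect cube.
Strategy: iterate y from -50 to 50, compute RHS = 14·y³ + 3, and check whether it is a (positive or negative) perfect cube.
Check small values of y:
  y = 0: RHS = 3 is not a perfect cube.
  y = 1: RHS = 17 is not a perfect cube.
  y = -1: RHS = -11 is not a perfect cube.
  y = 2: RHS = 115 is not a perfect cube.
  y = -2: RHS = -109 is not a perfect cube.
  y = 3: RHS = 381 is not a perfect cube.
  y = -3: RHS = -375 is not a perfect cube.
Continuing the search up to |y| = 50 finds no solutions either.
No (x, y) in the scanned range satisfies the equation.

No integer solutions with |y| ≤ 50.


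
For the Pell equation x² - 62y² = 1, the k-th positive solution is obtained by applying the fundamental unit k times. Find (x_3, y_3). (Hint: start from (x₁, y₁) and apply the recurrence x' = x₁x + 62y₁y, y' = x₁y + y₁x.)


Step 1: Find the fundamental solution (x₁, y₁) of x² - 62y² = 1.
  Expand √62 as a continued fraction. a₀ = ⌊√62⌋ = 7; iterate m_{k+1} = d_k·a_k − m_k, d_{k+1} = (62 − m_{k+1}²)/d_k, a_{k+1} = ⌊(a₀ + m_{k+1})/d_{k+1}⌋ (starting m₀ = 0, d₀ = 1), with convergents p_k = a_k·p_{k-1} + p_{k-2}, q_k = a_k·q_{k-1} + q_{k-2} (p₋₁ = 1, q₋₁ = 0):
  k = 0: a₀ = 7; p₀/q₀ = 7/1; p₀² − 62·q₀² = 49 − 62 = -13.
  k = 1: m = 7, d = 13, a = ⌊(7 + 7)/13⌋ = 1; p/q = (1·7 + 1)/(1·1 + 0) = 8/1; p² − 62·q² = 64 − 62 = 2.
  k = 2: m = 6, d = 2, a = ⌊(7 + 6)/2⌋ = 6; p/q = (6·8 + 7)/(6·1 + 1) = 55/7; p² − 62·q² = 3025 − 3038 = -13.
  k = 3: m = 6, d = 13, a = ⌊(7 + 6)/13⌋ = 1; p/q = (1·55 + 8)/(1·7 + 1) = 63/8; p² − 62·q² = 3969 − 3968 = 1.
  The first convergent with p² − 62·q² = 1 gives the fundamental solution (x₁, y₁) = (63, 8).
Step 2: Apply the recurrence (x_{n+1}, y_{n+1}) = (x₁x_n + 62y₁y_n, x₁y_n + y₁x_n) repeatedly.
  From (x_1, y_1) = (63, 8): x_2 = 63·63 + 62·8·8 = 7937; y_2 = 63·8 + 8·63 = 1008.
  From (x_2, y_2) = (7937, 1008): x_3 = 63·7937 + 62·8·1008 = 999999; y_3 = 63·1008 + 8·7937 = 127000.
Step 3: Verify x_3² - 62·y_3² = 999998000001 - 999998000000 = 1 (should be 1). ✓

(x_1, y_1) = (63, 8); (x_3, y_3) = (999999, 127000).


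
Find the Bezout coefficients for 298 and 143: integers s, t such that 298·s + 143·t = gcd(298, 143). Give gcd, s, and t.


Euclidean algorithm on (298, 143) — divide until remainder is 0:
  298 = 2 · 143 + 12
  143 = 11 · 12 + 11
  12 = 1 · 11 + 1
  11 = 11 · 1 + 0
gcd(298, 143) = 1.
Track Bezout coefficients alongside the remainders: start with r₀ = 298 = a·1 + b·0 (s = 1, t = 0) and r₁ = 143 = a·0 + b·1 (s = 0, t = 1); each new remainder r_{k+1} = r_{k-1} − q_k·r_k inherits s_{k+1} = s_{k-1} − q_k·s_k, t_{k+1} = t_{k-1} − q_k·t_k, so r_k = a·s_k + b·t_k at every step:
  q = 2: r = 12, s = 1 − 2·0 = 1, t = 0 − 2·1 = -2  (check: 298·1 + 143·(-2) = 12)
  q = 11: r = 11, s = 0 − 11·1 = -11, t = 1 − 11·(-2) = 23  (check: 298·(-11) + 143·23 = 11)
  q = 1: r = 1, s = 1 − 1·(-11) = 12, t = -2 − 1·23 = -25  (check: 298·12 + 143·(-25) = 1)
The row with r = 1 (the gcd) gives the Bezout coefficients s = 12, t = -25.
Result: 298 · (12) + 143 · (-25) = 1.

gcd(298, 143) = 1; s = 12, t = -25 (check: 298·12 + 143·(-25) = 1).
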